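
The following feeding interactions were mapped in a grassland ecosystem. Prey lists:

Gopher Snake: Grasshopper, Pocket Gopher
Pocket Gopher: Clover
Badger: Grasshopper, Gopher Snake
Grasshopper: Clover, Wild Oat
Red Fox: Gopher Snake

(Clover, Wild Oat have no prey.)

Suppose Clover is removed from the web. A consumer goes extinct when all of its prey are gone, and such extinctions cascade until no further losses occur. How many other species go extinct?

Remove Clover.
Round 1: Pocket Gopher (all prey gone) → extinct.
No further losses. Total secondary extinctions: 1.

1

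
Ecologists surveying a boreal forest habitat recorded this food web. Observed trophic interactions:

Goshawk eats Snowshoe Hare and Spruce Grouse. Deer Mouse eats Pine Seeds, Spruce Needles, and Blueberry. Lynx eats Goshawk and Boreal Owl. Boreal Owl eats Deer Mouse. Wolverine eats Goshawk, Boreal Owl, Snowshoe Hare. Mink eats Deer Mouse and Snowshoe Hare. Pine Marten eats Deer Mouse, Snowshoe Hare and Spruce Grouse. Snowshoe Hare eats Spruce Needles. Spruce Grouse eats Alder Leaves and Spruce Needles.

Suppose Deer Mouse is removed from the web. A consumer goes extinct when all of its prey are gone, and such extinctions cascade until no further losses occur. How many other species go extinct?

Remove Deer Mouse.
Round 1: Boreal Owl (all prey gone) → extinct.
No further losses. Total secondary extinctions: 1.

1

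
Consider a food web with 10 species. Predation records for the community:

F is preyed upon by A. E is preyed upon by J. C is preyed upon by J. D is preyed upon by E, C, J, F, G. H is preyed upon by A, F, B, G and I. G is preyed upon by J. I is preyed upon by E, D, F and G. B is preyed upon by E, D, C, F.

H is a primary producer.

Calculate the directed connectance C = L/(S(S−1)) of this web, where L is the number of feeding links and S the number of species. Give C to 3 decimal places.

The web has S = 10 species and L = 22 feeding links.
C = L / (S(S−1)) = 22 / 90 = 0.2444 ≈ 0.244.

C = 0.244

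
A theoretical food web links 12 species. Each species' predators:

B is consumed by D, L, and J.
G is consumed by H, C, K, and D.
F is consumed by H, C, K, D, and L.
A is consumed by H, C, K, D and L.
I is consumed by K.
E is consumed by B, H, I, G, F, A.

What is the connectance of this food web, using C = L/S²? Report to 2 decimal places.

C = 0.17

The web has S = 12 species and L = 24 feeding links.
C = L / S² = 24 / 144 = 0.1667 ≈ 0.17.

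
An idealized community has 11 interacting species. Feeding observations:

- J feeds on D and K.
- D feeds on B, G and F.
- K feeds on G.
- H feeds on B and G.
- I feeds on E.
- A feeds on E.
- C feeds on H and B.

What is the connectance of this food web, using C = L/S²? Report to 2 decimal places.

The web has S = 11 species and L = 12 feeding links.
C = L / S² = 12 / 121 = 0.0992 ≈ 0.10.

C = 0.10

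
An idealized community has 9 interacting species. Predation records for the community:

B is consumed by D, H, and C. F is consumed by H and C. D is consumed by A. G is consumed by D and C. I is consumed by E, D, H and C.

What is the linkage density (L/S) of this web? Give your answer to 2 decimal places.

L/S = 1.33

There are L = 12 links among S = 9 species.
L/S = 12/9 = 1.3333 ≈ 1.33.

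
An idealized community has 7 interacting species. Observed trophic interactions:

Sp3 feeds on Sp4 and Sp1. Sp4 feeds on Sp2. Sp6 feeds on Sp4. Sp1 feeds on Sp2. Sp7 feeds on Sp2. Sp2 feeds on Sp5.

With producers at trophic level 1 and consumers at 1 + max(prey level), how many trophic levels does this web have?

4

Producers (level 1): Sp5.
Sp5 → Sp2 → Sp4 → Sp3 gives Sp3 level 4.
No species has a prey at level 4, so no species reaches level 5.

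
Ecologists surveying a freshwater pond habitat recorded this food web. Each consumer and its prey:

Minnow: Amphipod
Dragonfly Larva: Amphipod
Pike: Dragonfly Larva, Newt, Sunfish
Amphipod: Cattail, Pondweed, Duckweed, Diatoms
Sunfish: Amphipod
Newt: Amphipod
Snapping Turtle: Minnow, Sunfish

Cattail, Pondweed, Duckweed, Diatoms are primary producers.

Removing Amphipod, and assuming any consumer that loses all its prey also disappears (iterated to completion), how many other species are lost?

Remove Amphipod.
Round 1: Dragonfly Larva (all prey gone), Minnow (all prey gone), Newt (all prey gone), Sunfish (all prey gone) → extinct.
Round 2: Pike (all prey gone), Snapping Turtle (all prey gone) → extinct.
No further losses. Total secondary extinctions: 6.

6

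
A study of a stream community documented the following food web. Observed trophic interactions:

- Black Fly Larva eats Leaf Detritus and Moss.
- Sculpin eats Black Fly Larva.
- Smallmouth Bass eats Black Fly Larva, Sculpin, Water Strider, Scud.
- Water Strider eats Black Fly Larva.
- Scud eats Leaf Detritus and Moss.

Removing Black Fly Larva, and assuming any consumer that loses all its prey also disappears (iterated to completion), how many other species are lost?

2

Remove Black Fly Larva.
Round 1: Water Strider (all prey gone), Sculpin (all prey gone) → extinct.
No further losses. Total secondary extinctions: 2.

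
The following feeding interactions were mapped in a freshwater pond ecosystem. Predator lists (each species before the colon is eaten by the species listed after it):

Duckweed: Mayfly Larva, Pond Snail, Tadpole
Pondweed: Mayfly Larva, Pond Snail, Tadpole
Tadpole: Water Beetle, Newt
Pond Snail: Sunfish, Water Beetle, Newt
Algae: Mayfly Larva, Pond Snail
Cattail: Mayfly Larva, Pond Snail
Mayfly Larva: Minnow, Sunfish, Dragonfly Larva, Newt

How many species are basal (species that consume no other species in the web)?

4

Basal species (no prey listed): Duckweed, Pondweed, Cattail, Algae.
Count: 4.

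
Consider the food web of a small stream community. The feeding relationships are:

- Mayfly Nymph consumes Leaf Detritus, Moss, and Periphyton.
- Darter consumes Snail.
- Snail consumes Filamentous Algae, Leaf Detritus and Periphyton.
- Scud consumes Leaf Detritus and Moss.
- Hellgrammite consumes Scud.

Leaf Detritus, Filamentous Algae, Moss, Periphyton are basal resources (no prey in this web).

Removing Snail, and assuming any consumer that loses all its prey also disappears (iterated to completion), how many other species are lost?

1

Remove Snail.
Round 1: Darter (all prey gone) → extinct.
No further losses. Total secondary extinctions: 1.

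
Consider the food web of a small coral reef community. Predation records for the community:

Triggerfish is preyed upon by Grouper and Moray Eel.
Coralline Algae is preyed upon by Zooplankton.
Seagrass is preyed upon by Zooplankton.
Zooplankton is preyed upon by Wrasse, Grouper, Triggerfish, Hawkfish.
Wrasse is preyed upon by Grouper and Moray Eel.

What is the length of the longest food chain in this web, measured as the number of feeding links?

One longest chain: Seagrass → Zooplankton → Triggerfish → Grouper.
It has 4 species and 3 links.

3 links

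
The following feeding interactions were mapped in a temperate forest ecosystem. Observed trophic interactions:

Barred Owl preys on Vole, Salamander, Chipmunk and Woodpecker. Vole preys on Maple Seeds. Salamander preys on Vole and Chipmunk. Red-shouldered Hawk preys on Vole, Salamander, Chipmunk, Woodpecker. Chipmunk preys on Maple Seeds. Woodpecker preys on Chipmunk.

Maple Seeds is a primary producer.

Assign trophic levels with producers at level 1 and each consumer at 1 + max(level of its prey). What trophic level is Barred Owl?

Maple Seeds is a producer → level 1.
Chipmunk eats Maple Seeds → level 2.
Woodpecker eats Chipmunk → level 3.
Barred Owl eats Woodpecker (level 3); other prey at levels: Vole 2, Chipmunk 2, Salamander 3 → level 4.

Trophic level 4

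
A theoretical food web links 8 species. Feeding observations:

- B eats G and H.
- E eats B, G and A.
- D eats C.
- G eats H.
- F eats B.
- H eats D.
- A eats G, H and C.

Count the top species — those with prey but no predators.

2

Top species (has prey, but nothing eats it): F, E.
Count: 2.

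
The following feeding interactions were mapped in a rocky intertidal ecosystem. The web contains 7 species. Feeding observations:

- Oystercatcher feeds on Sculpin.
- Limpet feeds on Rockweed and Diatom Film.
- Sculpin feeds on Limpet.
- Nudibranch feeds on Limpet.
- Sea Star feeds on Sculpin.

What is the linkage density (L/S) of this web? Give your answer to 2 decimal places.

There are L = 6 links among S = 7 species.
L/S = 6/7 = 0.8571 ≈ 0.86.

L/S = 0.86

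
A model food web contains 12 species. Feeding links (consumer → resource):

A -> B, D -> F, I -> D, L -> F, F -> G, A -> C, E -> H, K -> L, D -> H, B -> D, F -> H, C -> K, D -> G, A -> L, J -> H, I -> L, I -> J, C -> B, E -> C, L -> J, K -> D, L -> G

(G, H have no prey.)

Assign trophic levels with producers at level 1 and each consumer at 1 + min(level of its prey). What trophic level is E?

H is a producer → level 1.
E eats H → level 2.

Trophic level 2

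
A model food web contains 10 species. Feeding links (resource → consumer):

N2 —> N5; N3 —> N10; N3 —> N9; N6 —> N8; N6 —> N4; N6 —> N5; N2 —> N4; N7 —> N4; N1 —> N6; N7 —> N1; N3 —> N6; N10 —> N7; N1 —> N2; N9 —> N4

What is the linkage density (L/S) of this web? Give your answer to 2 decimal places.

There are L = 14 links among S = 10 species.
L/S = 14/10 = 1.4000 ≈ 1.40.

L/S = 1.40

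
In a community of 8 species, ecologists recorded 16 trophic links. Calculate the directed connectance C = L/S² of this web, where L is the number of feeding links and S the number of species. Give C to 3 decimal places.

C = 0.250

The web has S = 8 species and L = 16 feeding links.
C = L / S² = 16 / 64 = 0.2500 ≈ 0.250.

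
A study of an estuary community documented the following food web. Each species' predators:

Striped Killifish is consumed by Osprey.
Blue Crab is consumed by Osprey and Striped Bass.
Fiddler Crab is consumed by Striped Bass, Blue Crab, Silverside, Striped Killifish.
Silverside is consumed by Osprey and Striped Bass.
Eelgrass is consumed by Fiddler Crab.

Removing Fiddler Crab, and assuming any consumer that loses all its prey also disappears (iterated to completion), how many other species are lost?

5

Remove Fiddler Crab.
Round 1: Striped Killifish (all prey gone), Silverside (all prey gone), Blue Crab (all prey gone) → extinct.
Round 2: Striped Bass (all prey gone), Osprey (all prey gone) → extinct.
No further losses. Total secondary extinctions: 5.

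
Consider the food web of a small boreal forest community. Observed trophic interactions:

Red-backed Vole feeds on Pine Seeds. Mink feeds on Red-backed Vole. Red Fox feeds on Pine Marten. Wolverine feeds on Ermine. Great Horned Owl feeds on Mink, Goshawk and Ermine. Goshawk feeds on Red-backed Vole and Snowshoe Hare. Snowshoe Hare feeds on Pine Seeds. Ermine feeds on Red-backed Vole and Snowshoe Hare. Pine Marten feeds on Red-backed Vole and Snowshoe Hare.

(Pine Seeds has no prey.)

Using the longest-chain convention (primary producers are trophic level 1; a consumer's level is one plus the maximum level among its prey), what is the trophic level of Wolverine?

Trophic level 4

Pine Seeds is a producer → level 1.
Red-backed Vole eats Pine Seeds → level 2.
Ermine eats Red-backed Vole (level 2); other prey at levels: Snowshoe Hare 2 → level 3.
Wolverine eats Ermine → level 4.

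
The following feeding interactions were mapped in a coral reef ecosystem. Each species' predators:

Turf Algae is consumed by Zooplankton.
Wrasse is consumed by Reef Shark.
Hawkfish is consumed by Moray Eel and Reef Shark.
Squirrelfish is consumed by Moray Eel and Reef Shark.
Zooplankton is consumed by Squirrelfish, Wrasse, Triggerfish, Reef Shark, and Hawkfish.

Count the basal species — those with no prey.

Basal species (no prey listed): Turf Algae.
Count: 1.

1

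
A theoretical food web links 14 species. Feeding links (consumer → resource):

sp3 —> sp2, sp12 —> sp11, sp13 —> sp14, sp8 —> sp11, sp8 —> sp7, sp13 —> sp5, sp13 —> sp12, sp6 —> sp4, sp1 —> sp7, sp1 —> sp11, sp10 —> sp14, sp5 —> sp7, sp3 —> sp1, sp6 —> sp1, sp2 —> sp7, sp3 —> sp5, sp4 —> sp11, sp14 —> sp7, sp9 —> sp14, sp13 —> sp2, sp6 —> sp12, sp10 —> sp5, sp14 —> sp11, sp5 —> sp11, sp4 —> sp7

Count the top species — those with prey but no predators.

6

Top species (has prey, but nothing eats it): sp8, sp3, sp6, sp9, sp10, sp13.
Count: 6.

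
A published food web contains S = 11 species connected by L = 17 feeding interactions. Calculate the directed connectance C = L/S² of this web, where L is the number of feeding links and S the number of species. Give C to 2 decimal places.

C = 0.14

The web has S = 11 species and L = 17 feeding links.
C = L / S² = 17 / 121 = 0.1405 ≈ 0.14.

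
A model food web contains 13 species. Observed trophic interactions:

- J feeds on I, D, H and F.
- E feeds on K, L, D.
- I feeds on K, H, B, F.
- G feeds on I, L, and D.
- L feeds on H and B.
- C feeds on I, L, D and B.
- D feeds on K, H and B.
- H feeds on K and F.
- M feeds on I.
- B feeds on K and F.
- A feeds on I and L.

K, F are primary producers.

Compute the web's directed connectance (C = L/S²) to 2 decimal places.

C = 0.18

The web has S = 13 species and L = 30 feeding links.
C = L / S² = 30 / 169 = 0.1775 ≈ 0.18.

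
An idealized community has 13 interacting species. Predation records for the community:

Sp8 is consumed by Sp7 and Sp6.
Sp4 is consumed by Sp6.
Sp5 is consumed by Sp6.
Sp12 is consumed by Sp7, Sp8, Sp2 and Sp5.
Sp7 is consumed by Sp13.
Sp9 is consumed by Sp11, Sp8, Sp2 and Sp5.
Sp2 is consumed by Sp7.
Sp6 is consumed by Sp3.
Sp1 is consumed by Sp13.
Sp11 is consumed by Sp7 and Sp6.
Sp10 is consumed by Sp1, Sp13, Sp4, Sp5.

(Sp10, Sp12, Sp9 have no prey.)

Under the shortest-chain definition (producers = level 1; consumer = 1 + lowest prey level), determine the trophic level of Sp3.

Trophic level 4

Sp12 is a producer → level 1.
Sp8 eats Sp12 → level 2.
Sp6 eats Sp8 → level 3.
Sp3 eats Sp6 → level 4.
No prey of Sp3 is below level 3, so 4 is the minimum.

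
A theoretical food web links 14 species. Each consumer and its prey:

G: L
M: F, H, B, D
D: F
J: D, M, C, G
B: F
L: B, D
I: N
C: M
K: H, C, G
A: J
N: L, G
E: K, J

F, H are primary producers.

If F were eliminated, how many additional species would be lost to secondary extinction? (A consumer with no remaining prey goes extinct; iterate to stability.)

Remove F.
Round 1: B (all prey gone), D (all prey gone) → extinct.
Round 2: L (all prey gone) → extinct.
Round 3: G (all prey gone) → extinct.
Round 4: N (all prey gone) → extinct.
Round 5: I (all prey gone) → extinct.
No further losses. Total secondary extinctions: 6.

6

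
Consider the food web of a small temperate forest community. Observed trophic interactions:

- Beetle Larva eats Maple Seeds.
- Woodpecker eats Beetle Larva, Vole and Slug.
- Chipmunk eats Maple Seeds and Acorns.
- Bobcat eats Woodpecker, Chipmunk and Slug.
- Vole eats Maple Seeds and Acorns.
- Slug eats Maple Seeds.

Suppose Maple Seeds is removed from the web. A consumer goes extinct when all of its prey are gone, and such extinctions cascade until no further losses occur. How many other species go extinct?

Remove Maple Seeds.
Round 1: Slug (all prey gone), Beetle Larva (all prey gone) → extinct.
No further losses. Total secondary extinctions: 2.

2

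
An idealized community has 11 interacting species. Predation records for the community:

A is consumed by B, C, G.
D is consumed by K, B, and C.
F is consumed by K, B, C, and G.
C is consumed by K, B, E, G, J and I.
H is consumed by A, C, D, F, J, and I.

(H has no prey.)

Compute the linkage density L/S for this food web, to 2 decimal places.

L/S = 2.00

There are L = 22 links among S = 11 species.
L/S = 22/11 = 2.0000 ≈ 2.00.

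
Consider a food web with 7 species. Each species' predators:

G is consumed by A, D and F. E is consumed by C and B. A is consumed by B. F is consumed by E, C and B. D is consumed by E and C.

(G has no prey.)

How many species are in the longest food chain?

4 species

One longest chain: G → F → E → C.
It has 4 species and 3 links.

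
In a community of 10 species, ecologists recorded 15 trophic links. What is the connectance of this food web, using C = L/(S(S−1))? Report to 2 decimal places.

C = 0.17

The web has S = 10 species and L = 15 feeding links.
C = L / (S(S−1)) = 15 / 90 = 0.1667 ≈ 0.17.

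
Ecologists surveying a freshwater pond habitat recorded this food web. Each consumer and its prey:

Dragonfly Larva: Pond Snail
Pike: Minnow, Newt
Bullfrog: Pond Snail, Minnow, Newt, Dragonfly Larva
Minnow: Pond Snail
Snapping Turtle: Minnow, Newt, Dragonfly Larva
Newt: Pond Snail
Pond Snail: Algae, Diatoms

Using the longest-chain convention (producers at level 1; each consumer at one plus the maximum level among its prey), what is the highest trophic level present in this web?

4

Producers (level 1): Algae, Diatoms.
Algae → Pond Snail → Minnow → Bullfrog gives Bullfrog level 4.
No species has a prey at level 4, so no species reaches level 5.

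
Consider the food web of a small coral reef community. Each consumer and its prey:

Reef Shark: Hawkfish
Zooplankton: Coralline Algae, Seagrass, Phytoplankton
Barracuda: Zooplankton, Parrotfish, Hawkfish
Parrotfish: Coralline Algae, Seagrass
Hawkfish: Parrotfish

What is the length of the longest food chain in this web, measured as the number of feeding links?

One longest chain: Coralline Algae → Parrotfish → Hawkfish → Reef Shark.
It has 4 species and 3 links.

3 links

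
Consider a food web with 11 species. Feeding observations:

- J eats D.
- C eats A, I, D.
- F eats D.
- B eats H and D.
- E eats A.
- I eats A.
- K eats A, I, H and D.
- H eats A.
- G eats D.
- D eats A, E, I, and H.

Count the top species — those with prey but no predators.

Top species (has prey, but nothing eats it): F, J, C, B, K, G.
Count: 6.

6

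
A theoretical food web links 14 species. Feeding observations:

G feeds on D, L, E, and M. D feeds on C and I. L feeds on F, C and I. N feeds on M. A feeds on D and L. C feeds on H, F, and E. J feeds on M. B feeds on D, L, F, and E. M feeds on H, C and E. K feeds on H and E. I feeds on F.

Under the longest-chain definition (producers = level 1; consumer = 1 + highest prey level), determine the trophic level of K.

Trophic level 2

H is a producer → level 1.
K eats H (level 1); other prey at levels: E 1 → level 2.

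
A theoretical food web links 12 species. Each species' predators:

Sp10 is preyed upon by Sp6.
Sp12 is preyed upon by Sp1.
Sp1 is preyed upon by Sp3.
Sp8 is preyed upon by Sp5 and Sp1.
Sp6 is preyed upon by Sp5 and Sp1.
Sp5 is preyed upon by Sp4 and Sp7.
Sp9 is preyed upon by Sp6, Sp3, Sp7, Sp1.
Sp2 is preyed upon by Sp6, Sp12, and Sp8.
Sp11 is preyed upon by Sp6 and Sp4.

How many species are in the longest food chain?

4 species

One longest chain: Sp2 → Sp12 → Sp1 → Sp3.
It has 4 species and 3 links.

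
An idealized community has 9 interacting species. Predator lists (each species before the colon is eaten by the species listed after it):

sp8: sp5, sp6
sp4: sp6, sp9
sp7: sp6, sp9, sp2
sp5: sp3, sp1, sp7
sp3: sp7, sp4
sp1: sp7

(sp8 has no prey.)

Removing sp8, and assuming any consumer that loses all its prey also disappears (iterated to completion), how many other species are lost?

8

Remove sp8.
Round 1: sp5 (all prey gone) → extinct.
Round 2: sp3 (all prey gone), sp1 (all prey gone) → extinct.
Round 3: sp7 (all prey gone), sp4 (all prey gone) → extinct.
Round 4: sp6 (all prey gone), sp9 (all prey gone), sp2 (all prey gone) → extinct.
No further losses. Total secondary extinctions: 8.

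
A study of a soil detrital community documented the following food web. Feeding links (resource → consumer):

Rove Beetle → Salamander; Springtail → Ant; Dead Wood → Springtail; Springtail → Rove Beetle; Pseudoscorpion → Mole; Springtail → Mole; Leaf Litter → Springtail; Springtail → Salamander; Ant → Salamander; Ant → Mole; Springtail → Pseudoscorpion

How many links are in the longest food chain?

One longest chain: Dead Wood → Springtail → Pseudoscorpion → Mole.
It has 4 species and 3 links.

3 links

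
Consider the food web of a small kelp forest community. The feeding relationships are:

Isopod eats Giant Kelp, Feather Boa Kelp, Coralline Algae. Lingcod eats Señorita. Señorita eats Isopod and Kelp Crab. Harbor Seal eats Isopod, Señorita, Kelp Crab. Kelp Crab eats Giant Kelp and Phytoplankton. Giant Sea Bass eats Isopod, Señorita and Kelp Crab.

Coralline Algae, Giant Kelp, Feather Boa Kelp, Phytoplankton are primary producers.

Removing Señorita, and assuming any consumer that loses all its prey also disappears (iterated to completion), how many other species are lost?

Remove Señorita.
Round 1: Lingcod (all prey gone) → extinct.
No further losses. Total secondary extinctions: 1.

1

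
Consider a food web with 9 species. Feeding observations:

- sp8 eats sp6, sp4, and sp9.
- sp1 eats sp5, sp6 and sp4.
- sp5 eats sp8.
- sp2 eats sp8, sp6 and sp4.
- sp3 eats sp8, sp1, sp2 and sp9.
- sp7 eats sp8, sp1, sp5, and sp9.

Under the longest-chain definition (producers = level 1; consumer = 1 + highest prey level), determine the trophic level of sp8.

Trophic level 2

sp9 is a producer → level 1.
sp8 eats sp9 (level 1); other prey at levels: sp4 1, sp6 1 → level 2.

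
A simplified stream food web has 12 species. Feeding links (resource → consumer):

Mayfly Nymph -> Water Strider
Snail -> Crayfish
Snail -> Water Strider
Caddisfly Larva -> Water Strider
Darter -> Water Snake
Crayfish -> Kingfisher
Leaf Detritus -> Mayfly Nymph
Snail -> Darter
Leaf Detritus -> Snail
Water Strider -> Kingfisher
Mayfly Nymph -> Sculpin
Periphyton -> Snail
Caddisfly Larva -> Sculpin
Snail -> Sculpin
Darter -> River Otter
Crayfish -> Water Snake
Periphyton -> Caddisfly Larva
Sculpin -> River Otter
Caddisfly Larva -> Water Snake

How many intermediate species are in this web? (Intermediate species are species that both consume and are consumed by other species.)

7

Intermediate species (has both prey and predators): Mayfly Nymph, Caddisfly Larva, Snail, Sculpin, Water Strider, Darter, Crayfish.
Count: 7.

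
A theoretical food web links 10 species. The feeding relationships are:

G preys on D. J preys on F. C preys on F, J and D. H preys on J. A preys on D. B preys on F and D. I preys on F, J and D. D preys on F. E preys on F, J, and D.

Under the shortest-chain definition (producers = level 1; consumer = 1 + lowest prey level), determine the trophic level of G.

F is a producer → level 1.
D eats F → level 2.
G eats D → level 3.
No prey of G is below level 2, so 3 is the minimum.

Trophic level 3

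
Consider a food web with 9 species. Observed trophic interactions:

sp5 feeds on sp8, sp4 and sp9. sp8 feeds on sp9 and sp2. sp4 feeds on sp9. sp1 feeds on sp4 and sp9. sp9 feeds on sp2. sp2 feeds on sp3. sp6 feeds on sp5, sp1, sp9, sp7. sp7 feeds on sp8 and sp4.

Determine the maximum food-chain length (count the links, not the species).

5 links

One longest chain: sp3 → sp2 → sp9 → sp4 → sp7 → sp6.
It has 6 species and 5 links.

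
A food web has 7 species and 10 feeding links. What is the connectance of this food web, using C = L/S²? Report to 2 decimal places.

C = 0.20

The web has S = 7 species and L = 10 feeding links.
C = L / S² = 10 / 49 = 0.2041 ≈ 0.20.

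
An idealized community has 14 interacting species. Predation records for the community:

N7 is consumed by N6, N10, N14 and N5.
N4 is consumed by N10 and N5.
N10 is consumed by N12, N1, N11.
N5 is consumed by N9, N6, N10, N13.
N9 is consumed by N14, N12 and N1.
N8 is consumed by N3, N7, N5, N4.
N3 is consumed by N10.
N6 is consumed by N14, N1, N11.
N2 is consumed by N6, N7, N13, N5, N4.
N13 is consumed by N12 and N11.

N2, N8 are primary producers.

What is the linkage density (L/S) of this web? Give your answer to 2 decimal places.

L/S = 2.21

There are L = 31 links among S = 14 species.
L/S = 31/14 = 2.2143 ≈ 2.21.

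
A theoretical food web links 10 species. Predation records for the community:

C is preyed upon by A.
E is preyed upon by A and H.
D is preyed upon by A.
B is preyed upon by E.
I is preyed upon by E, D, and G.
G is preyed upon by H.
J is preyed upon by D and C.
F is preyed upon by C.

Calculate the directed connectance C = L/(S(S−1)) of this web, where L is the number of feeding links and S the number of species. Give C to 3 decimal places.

C = 0.133

The web has S = 10 species and L = 12 feeding links.
C = L / (S(S−1)) = 12 / 90 = 0.1333 ≈ 0.133.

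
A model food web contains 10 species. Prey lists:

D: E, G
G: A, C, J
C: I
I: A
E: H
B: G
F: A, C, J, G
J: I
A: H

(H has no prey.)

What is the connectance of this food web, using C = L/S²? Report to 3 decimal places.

C = 0.150

The web has S = 10 species and L = 15 feeding links.
C = L / S² = 15 / 100 = 0.1500 ≈ 0.150.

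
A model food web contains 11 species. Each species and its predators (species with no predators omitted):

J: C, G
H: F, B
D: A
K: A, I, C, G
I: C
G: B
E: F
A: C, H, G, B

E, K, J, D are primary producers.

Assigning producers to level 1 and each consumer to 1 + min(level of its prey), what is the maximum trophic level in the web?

Producers (level 1): E, K, J, D.
Following each consumer down to its lowest-level prey: K → G → B (levels 1 through 3).
All prey of B (G 2, A 2, H 3) are at level 2 or above, so B is at level 1 + 2 = 3.
Every consumer has at least one prey at level 2 or below, so none exceeds level 3.

3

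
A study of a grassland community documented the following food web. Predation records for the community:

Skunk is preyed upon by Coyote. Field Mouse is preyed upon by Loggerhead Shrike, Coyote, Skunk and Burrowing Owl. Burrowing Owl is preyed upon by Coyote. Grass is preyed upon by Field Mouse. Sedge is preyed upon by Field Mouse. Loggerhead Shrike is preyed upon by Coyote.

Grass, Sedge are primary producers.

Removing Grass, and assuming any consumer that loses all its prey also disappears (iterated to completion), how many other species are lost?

0

Remove Grass.
Every predator of it retains at least one other prey: Field Mouse still has Sedge.
No consumer loses all prey, so no secondary extinctions occur.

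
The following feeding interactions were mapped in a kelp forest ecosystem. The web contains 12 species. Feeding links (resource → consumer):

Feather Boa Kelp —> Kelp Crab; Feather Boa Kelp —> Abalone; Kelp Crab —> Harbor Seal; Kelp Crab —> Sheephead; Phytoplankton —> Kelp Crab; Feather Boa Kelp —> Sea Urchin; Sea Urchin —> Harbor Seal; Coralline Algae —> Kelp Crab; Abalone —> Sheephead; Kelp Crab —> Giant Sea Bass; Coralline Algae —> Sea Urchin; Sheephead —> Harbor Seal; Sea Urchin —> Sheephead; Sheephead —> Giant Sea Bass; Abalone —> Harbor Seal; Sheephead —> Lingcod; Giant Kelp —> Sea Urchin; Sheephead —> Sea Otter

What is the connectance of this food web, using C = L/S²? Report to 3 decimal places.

The web has S = 12 species and L = 18 feeding links.
C = L / S² = 18 / 144 = 0.1250 ≈ 0.125.

C = 0.125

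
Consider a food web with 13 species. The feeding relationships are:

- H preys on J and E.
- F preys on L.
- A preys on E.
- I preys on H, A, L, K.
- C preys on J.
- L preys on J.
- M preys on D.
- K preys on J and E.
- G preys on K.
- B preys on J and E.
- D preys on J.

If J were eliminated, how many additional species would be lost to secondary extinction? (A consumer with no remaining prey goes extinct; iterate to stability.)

5

Remove J.
Round 1: D (all prey gone), C (all prey gone), L (all prey gone) → extinct.
Round 2: M (all prey gone), F (all prey gone) → extinct.
No further losses. Total secondary extinctions: 5.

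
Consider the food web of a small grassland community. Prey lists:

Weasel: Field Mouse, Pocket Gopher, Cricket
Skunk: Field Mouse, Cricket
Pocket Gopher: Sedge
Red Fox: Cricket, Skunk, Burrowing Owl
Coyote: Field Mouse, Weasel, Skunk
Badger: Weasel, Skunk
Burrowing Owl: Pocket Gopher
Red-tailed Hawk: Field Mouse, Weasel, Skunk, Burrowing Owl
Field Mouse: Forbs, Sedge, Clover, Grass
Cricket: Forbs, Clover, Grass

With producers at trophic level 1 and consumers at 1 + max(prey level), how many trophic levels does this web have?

Producers (level 1): Forbs, Sedge, Clover, Grass.
Forbs → Field Mouse → Skunk → Badger gives Badger level 4.
No species has a prey at level 4, so no species reaches level 5.

4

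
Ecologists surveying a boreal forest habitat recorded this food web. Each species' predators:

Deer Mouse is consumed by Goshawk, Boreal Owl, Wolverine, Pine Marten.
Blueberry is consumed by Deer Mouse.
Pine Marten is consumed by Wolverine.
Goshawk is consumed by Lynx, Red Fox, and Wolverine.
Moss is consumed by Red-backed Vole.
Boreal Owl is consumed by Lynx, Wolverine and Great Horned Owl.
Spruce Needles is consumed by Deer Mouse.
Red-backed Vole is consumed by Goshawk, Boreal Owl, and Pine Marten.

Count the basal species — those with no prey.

3

Basal species (no prey listed): Moss, Blueberry, Spruce Needles.
Count: 3.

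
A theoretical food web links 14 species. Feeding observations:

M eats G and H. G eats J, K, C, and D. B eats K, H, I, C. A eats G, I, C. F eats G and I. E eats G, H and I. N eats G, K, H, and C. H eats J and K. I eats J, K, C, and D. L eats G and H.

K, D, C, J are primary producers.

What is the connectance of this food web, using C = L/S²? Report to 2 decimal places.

The web has S = 14 species and L = 30 feeding links.
C = L / S² = 30 / 196 = 0.1531 ≈ 0.15.

C = 0.15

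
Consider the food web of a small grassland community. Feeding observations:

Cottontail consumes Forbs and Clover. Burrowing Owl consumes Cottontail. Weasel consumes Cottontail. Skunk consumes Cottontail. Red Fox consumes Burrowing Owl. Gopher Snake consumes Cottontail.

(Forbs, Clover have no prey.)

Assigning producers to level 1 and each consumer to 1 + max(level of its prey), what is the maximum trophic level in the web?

Producers (level 1): Forbs, Clover.
Forbs → Cottontail → Burrowing Owl → Red Fox gives Red Fox level 4.
No species has a prey at level 4, so no species reaches level 5.

4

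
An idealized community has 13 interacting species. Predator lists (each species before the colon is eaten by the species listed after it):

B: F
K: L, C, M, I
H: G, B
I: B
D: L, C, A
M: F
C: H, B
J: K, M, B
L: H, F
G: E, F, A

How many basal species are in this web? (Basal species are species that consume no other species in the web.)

Basal species (no prey listed): J, D.
Count: 2.

2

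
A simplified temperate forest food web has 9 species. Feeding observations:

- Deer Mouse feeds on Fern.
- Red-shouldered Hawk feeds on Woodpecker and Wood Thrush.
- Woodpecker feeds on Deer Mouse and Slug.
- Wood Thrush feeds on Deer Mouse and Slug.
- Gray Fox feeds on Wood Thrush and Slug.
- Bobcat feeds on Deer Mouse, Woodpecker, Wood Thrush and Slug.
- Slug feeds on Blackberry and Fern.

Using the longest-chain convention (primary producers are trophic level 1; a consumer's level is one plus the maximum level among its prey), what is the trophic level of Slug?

Fern is a producer → level 1.
Slug eats Fern (level 1); other prey at levels: Blackberry 1 → level 2.

Trophic level 2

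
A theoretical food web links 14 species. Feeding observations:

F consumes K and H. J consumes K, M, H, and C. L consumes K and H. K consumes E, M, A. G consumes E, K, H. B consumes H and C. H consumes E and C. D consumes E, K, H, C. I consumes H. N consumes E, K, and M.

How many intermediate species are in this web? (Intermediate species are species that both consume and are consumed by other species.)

2

Intermediate species (has both prey and predators): K, H.
Count: 2.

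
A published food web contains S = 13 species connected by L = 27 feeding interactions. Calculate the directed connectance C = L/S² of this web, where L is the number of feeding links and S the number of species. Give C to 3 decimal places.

The web has S = 13 species and L = 27 feeding links.
C = L / S² = 27 / 169 = 0.1598 ≈ 0.160.

C = 0.160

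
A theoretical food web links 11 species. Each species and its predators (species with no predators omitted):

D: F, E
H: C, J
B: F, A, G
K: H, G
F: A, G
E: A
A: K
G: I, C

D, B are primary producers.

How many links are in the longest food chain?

One longest chain: D → F → A → K → G → I.
It has 6 species and 5 links.

5 links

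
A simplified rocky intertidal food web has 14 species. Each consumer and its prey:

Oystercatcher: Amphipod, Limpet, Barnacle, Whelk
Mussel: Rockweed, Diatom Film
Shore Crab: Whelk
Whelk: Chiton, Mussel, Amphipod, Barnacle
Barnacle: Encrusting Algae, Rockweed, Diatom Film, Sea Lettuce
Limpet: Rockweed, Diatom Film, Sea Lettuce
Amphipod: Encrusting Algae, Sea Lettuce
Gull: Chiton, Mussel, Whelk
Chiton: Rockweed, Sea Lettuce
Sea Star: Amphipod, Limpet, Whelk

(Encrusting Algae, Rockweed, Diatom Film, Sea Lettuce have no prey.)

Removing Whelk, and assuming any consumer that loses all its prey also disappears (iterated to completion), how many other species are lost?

1

Remove Whelk.
Round 1: Shore Crab (all prey gone) → extinct.
No further losses. Total secondary extinctions: 1.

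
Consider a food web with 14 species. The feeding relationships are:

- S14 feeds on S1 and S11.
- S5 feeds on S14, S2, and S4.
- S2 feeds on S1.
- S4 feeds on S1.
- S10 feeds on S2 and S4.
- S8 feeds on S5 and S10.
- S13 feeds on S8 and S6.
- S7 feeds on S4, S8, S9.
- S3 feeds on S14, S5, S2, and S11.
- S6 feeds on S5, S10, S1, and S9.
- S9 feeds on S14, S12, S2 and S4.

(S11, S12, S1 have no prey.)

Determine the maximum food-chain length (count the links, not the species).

4 links

One longest chain: S1 → S2 → S10 → S8 → S13.
It has 5 species and 4 links.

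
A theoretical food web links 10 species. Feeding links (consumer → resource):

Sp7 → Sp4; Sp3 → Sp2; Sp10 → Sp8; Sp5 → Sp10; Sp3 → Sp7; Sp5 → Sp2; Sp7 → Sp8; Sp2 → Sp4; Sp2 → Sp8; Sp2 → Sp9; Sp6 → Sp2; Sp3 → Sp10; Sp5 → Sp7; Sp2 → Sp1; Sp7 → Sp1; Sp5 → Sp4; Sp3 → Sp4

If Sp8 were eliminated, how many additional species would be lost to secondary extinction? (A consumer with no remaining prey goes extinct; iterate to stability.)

1

Remove Sp8.
Round 1: Sp10 (all prey gone) → extinct.
No further losses. Total secondary extinctions: 1.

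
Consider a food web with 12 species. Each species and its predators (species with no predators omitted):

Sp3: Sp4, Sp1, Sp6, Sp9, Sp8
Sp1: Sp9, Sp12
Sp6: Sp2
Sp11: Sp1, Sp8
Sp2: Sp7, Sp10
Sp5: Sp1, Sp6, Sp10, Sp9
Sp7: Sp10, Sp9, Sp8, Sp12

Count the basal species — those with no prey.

Basal species (no prey listed): Sp5, Sp11, Sp3.
Count: 3.

3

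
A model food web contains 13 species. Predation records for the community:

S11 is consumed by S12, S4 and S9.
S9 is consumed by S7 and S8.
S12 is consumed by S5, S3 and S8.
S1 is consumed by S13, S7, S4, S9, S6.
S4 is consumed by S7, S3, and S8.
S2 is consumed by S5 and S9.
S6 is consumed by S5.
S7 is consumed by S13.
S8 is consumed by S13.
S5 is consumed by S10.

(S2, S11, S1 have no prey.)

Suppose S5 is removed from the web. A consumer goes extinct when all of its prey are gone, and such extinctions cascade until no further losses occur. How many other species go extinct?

1

Remove S5.
Round 1: S10 (all prey gone) → extinct.
No further losses. Total secondary extinctions: 1.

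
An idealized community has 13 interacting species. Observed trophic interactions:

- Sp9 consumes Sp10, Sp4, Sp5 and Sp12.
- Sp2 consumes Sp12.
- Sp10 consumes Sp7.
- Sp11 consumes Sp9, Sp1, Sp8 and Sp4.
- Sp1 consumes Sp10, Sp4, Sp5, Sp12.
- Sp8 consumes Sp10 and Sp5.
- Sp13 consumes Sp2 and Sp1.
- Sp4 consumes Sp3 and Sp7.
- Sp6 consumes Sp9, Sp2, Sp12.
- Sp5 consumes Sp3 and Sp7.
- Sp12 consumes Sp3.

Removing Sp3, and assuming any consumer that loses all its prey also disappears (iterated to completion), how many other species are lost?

Remove Sp3.
Round 1: Sp12 (all prey gone) → extinct.
Round 2: Sp2 (all prey gone) → extinct.
No further losses. Total secondary extinctions: 2.

2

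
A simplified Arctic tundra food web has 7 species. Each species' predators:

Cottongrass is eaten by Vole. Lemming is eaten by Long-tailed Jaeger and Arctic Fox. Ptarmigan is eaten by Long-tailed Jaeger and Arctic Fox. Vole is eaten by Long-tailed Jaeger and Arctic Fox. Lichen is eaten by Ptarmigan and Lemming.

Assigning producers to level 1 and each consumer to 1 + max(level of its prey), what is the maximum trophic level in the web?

Producers (level 1): Lichen, Cottongrass.
Cottongrass → Vole → Arctic Fox gives Arctic Fox level 3.
No species has a prey at level 3, so no species reaches level 4.

3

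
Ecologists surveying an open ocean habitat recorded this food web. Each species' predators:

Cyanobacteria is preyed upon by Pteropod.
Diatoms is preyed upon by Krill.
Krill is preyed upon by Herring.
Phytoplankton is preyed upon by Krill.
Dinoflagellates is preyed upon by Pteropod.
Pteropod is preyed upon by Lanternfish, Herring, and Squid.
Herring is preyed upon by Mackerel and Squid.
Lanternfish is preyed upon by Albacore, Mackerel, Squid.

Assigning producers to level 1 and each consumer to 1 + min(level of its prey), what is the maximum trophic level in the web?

Producers (level 1): Diatoms, Cyanobacteria, Phytoplankton, Dinoflagellates.
Following each consumer down to its lowest-level prey: Cyanobacteria → Pteropod → Lanternfish → Albacore (levels 1 through 4).
All prey of Albacore (Lanternfish 3) are at level 3 or above, so Albacore is at level 1 + 3 = 4.
Every consumer has at least one prey at level 3 or below, so none exceeds level 4.

4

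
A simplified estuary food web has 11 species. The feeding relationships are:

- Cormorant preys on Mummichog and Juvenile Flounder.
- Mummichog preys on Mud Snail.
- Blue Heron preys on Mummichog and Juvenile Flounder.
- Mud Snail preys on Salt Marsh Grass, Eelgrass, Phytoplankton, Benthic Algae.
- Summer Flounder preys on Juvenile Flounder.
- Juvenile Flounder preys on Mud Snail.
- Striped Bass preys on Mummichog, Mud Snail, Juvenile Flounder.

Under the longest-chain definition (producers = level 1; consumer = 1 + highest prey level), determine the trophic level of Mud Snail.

Eelgrass is a producer → level 1.
Mud Snail eats Eelgrass (level 1); other prey at levels: Benthic Algae 1, Phytoplankton 1, Salt Marsh Grass 1 → level 2.

Trophic level 2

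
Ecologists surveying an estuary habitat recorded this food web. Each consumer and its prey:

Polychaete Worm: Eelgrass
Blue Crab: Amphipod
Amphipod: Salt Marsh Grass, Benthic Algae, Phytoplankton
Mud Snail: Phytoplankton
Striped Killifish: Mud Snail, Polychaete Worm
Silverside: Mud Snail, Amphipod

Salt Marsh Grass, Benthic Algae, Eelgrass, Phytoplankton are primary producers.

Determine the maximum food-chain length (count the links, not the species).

2 links

One longest chain: Phytoplankton → Mud Snail → Silverside.
It has 3 species and 2 links.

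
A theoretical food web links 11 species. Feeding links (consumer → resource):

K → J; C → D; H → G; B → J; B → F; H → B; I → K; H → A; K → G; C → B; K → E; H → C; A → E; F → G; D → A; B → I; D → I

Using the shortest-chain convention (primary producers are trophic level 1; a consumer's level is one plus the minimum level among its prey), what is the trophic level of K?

G is a producer → level 1.
K eats G → level 2.

Trophic level 2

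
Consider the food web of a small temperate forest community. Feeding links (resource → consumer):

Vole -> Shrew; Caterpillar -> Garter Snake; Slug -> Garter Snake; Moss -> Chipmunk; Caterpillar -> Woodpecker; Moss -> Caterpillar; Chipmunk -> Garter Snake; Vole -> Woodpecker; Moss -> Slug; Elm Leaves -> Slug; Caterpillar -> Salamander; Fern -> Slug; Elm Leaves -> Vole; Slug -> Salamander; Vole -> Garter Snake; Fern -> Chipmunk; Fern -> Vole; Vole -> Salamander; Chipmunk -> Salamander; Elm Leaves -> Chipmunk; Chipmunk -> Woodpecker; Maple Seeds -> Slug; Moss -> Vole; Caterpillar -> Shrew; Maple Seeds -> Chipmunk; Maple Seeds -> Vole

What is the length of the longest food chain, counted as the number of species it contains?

One longest chain: Maple Seeds → Vole → Shrew.
It has 3 species and 2 links.

3 species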